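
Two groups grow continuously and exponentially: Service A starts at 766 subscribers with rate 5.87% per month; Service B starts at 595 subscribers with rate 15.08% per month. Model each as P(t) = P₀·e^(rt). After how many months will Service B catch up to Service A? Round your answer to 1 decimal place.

766·e^(0.0587t) = 595·e^(0.1508t)
766/595 = e^((0.1508 − 0.0587)t) → ln(1.28739) = 0.0921·t
t = 0.25262 / 0.0921

t ≈ 2.7 months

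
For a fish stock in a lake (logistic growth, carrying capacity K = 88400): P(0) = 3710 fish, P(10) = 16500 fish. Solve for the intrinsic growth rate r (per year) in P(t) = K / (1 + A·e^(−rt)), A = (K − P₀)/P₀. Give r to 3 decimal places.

r ≈ 0.166 per year

A = (88400 − 3710)/3710 = 22.82749
16500 = 88400/(1 + 22.82749·e^(−r·10)) → e^(−10r) = (5.35758 − 1)/22.82749 = 0.190892
r = −ln(0.190892)/10 = 1.65605/10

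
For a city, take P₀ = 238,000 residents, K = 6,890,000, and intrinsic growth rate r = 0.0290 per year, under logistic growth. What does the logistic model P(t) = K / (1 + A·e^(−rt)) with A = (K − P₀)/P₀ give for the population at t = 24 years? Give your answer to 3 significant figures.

≈ 461,000 residents

A = (6890000 − 238000)/238000 = 27.94958
P(24) = 6890000 / (1 + 27.94958·e^(−0.029·24)) = 6890000 / (1 + 27.94958·0.498576)
= 6890000 / 14.93498 ≈ 461333.08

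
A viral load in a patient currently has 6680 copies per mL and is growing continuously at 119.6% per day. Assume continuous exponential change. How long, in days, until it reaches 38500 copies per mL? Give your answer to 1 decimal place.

38500 = 6680 · e^(1.196·t)
t = ln(38500/6680) / 1.196 = ln(5.76347) / 1.196 = 1.75154 / 1.196

t ≈ 1.5 days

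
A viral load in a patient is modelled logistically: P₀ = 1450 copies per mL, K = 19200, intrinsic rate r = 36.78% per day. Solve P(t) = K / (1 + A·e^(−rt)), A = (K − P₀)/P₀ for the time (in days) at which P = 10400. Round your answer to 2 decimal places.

A = (19200 − 1450)/1450 = 12.24138
10400 = 19200/(1 + 12.24138·e^(−0.3678t)) → 1 + 12.24138·e^(−0.3678t) = 1.84615
e^(−0.3678t) = 0.069122 → t = ln(14.46708)/0.3678 = 2.67188/0.3678

t ≈ 7.26 days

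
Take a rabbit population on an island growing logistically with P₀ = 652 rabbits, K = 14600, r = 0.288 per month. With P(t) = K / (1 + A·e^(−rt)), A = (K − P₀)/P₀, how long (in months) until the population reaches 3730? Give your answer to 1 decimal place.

t ≈ 6.9 months

A = (14600 − 652)/652 = 21.39264
3730 = 14600/(1 + 21.39264·e^(−0.288t)) → 1 + 21.39264·e^(−0.288t) = 3.91421
e^(−0.288t) = 0.136225 → t = ln(7.3408)/0.288 = 1.99345/0.288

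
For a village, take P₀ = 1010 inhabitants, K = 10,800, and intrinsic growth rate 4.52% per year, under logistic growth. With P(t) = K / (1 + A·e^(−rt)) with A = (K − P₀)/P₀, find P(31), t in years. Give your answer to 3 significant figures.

A = (10800 − 1010)/1010 = 9.69307
P(31) = 10800 / (1 + 9.69307·e^(−0.0452·31)) = 10800 / (1 + 9.69307·0.246301)
= 10800 / 3.38741 ≈ 3188.27

≈ 3,190 inhabitants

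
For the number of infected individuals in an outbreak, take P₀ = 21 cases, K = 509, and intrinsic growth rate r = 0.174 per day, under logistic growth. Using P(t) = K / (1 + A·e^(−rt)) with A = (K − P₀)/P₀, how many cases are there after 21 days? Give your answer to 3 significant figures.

≈ 318 cases

A = (509 − 21)/21 = 23.2381
P(21) = 509 / (1 + 23.2381·e^(−0.174·21)) = 509 / (1 + 23.2381·0.025887)
= 509 / 1.60157 ≈ 317.81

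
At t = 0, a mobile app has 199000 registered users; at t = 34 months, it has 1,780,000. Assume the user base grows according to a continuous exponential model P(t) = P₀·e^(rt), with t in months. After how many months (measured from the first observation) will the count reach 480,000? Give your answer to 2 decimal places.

r = ln(1780000/199000) / 34 ≈ 0.064443 per month
t = ln(480000/199000) / r = 0.88048 / 0.064443 ≈ 13.663

t ≈ 13.66 months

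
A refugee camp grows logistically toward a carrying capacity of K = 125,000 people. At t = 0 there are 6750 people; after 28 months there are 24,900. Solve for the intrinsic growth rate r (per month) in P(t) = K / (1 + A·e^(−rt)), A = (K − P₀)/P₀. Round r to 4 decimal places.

A = (125000 − 6750)/6750 = 17.51852
24900 = 125000/(1 + 17.51852·e^(−r·28)) → e^(−28r) = (5.02008 − 1)/17.51852 = 0.229476
r = −ln(0.229476)/28 = 1.47196/28

r ≈ 0.0526 per month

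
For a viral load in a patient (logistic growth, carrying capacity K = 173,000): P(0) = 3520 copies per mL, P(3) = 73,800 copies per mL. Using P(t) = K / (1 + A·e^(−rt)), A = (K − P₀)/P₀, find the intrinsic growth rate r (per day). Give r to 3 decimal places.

A = (173000 − 3520)/3520 = 48.14773
73800 = 173000/(1 + 48.14773·e^(−r·3)) → e^(−3r) = (2.34417 − 1)/48.14773 = 0.027918
r = −ln(0.027918)/3 = 3.57849/3

r ≈ 1.193 per day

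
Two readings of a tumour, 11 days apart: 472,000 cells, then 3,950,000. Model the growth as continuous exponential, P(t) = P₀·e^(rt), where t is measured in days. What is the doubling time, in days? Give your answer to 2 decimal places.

doubling time ≈ 3.59 days

r = ln(3950000/472000) / 11 = ln(8.36864) / 11 ≈ 0.193136 per day
doubling time = ln 2 / |r| = 0.69315 / 0.193136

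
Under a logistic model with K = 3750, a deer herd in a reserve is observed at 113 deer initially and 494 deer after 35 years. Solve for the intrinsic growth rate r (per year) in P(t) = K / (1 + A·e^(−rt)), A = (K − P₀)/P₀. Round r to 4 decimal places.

A = (3750 − 113)/113 = 32.18584
494 = 3750/(1 + 32.18584·e^(−r·35)) → e^(−35r) = (7.59109 − 1)/32.18584 = 0.204782
r = −ln(0.204782)/35 = 1.58581/35

r ≈ 0.0453 per year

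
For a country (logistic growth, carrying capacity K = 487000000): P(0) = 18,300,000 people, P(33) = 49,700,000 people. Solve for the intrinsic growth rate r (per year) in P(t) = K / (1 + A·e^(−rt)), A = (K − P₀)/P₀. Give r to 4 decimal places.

A = (487000000 − 18300000)/18300000 = 25.61202
49700000 = 487000000/(1 + 25.61202·e^(−r·33)) → e^(−33r) = (9.79879 − 1)/25.61202 = 0.343542
r = −ln(0.343542)/33 = 1.06845/33

r ≈ 0.0324 per year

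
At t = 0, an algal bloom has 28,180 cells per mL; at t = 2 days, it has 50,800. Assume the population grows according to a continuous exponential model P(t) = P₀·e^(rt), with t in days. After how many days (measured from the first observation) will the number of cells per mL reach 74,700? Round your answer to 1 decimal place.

t ≈ 3.3 days

r = ln(50800/28180) / 2 ≈ 0.294642 per day
t = ln(74700/28180) / r = 0.97487 / 0.294642 ≈ 3.309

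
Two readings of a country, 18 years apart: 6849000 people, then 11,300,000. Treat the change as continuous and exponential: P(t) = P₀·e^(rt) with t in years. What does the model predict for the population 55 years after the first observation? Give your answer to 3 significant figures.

≈ 31,600,000 people

r = ln(11300000/6849000) / 18 ≈ 0.027817 per year
P(55) = 6849000 · e^(0.027817·55) = 6849000 · 4.61779 ≈ 31627264.06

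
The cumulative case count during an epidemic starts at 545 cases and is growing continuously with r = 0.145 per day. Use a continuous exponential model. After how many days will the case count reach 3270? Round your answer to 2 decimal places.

t ≈ 12.36 days

3270 = 545 · e^(0.145·t)
t = ln(3270/545) / 0.145 = ln(6) / 0.145 = 1.79176 / 0.145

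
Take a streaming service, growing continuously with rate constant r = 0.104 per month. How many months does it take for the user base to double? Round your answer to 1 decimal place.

doubling time ≈ 6.7 months

doubling time = ln(2) / |r| = 0.69315 / 0.104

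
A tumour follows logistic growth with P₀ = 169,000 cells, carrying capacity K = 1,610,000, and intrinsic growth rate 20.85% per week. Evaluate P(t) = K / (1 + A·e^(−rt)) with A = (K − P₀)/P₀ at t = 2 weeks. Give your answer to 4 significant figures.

≈ 243,200 cells

A = (1610000 − 169000)/169000 = 8.52663
P(2) = 1610000 / (1 + 8.52663·e^(−0.2085·2)) = 1610000 / (1 + 8.52663·0.659021)
= 1610000 / 6.61923 ≈ 243230.87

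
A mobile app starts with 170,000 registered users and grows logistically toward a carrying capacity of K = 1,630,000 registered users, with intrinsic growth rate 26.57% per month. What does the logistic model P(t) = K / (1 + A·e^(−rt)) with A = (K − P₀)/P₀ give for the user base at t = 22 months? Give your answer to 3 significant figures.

A = (1630000 − 170000)/170000 = 8.58824
P(22) = 1630000 / (1 + 8.58824·e^(−0.2657·22)) = 1630000 / (1 + 8.58824·0.002893)
= 1630000 / 1.02485 ≈ 1590480.87

≈ 1,590,000 registered users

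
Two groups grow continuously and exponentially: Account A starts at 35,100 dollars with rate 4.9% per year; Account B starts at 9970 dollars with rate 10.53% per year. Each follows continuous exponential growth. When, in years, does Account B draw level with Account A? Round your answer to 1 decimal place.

35100·e^(0.049t) = 9970·e^(0.1053t)
35100/9970 = e^((0.1053 − 0.049)t) → ln(3.52056) = 0.0563·t
t = 1.25862 / 0.0563

t ≈ 22.4 years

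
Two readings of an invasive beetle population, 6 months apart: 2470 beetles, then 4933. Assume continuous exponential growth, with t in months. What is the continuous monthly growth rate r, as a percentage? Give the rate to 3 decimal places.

4933 = 2470 · e^(r·6)
e^(6r) = 4933/2470 = 1.99717
r = ln(1.99717) / 6 = 0.69173 / 6

r ≈ 11.529% per month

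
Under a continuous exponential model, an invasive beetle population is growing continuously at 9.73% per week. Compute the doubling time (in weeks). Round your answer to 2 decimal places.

doubling time = ln(2) / |r| = 0.69315 / 0.0973

doubling time ≈ 7.12 weeks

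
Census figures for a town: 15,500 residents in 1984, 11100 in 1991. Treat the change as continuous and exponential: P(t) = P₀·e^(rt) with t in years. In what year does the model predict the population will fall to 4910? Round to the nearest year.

year 2008

r = ln(11100/15500) / 7 = -0.33389/7 ≈ -0.047699 per year
t = ln(4910/15500) / r = -1.14957/-0.047699 ≈ 24.1 years after 1984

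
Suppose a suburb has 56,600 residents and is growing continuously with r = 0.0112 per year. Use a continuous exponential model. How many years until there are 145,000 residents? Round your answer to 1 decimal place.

145000 = 56600 · e^(0.0112·t)
t = ln(145000/56600) / 0.0112 = ln(2.56184) / 0.0112 = 0.94072 / 0.0112

t ≈ 84.0 years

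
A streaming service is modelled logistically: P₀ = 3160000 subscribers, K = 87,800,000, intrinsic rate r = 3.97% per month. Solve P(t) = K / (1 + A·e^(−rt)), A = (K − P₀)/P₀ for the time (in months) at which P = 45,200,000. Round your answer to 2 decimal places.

t ≈ 84.31 months

A = (87800000 − 3160000)/3160000 = 26.78481
45200000 = 87800000/(1 + 26.78481·e^(−0.0397t)) → 1 + 26.78481·e^(−0.0397t) = 1.94248
e^(−0.0397t) = 0.035187 → t = ln(28.41956)/0.0397 = 3.34708/0.0397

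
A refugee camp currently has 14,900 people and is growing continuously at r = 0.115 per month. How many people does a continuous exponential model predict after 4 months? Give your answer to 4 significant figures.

≈ 23,600 people

P(4) = 14900 · e^(0.115·4) = 14900 · e^(0.46)
= 14900 · 1.58407 ≈ 23602.7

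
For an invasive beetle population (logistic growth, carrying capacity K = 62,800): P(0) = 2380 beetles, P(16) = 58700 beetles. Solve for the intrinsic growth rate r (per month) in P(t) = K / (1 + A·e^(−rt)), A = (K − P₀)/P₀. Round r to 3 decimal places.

r ≈ 0.368 per month

A = (62800 − 2380)/2380 = 25.38655
58700 = 62800/(1 + 25.38655·e^(−r·16)) → e^(−16r) = (1.06985 − 1)/25.38655 = 0.002751
r = −ln(0.002751)/16 = 5.89567/16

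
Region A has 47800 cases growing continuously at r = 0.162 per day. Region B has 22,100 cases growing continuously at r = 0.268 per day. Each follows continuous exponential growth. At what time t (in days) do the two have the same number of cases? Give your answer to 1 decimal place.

47800·e^(0.162t) = 22100·e^(0.268t)
47800/22100 = e^((0.268 − 0.162)t) → ln(2.1629) = 0.106·t
t = 0.77145 / 0.106

t ≈ 7.3 days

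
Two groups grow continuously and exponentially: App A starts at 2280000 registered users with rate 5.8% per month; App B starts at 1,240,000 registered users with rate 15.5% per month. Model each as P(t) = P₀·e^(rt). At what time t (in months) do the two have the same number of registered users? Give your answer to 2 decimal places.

t ≈ 6.28 months

2280000·e^(0.058t) = 1240000·e^(0.155t)
2280000/1240000 = e^((0.155 − 0.058)t) → ln(1.83871) = 0.097·t
t = 0.60906 / 0.097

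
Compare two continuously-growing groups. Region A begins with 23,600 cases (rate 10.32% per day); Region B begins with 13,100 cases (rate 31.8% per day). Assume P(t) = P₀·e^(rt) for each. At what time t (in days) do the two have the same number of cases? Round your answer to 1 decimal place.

23600·e^(0.1032t) = 13100·e^(0.318t)
23600/13100 = e^((0.318 − 0.1032)t) → ln(1.80153) = 0.2148·t
t = 0.58863 / 0.2148

t ≈ 2.7 days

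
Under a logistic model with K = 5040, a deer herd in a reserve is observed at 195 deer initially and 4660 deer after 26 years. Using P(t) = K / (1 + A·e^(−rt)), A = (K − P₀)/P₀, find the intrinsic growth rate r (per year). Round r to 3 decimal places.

r ≈ 0.220 per year

A = (5040 − 195)/195 = 24.84615
4660 = 5040/(1 + 24.84615·e^(−r·26)) → e^(−26r) = (1.08155 − 1)/24.84615 = 0.003282
r = −ln(0.003282)/26 = 5.7193/26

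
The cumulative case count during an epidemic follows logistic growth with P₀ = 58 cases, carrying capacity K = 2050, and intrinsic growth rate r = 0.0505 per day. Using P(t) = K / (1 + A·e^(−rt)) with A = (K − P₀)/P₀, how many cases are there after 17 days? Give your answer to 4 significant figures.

A = (2050 − 58)/58 = 34.34483
P(17) = 2050 / (1 + 34.34483·e^(−0.0505·17)) = 2050 / (1 + 34.34483·0.423797)
= 2050 / 15.55525 ≈ 131.79

≈ 131.8 cases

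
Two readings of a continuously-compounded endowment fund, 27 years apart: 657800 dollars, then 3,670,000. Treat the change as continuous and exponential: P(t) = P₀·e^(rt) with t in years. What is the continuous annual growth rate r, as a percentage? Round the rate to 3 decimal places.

r ≈ 6.367% per year

3670000 = 657800 · e^(r·27)
e^(27r) = 3670000/657800 = 5.5792
r = ln(5.5792) / 27 = 1.71905 / 27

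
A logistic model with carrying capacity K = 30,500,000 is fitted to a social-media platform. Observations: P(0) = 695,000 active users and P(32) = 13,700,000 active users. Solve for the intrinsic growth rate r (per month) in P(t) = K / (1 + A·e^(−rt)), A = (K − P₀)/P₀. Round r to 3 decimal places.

A = (30500000 − 695000)/695000 = 42.88489
13700000 = 30500000/(1 + 42.88489·e^(−r·32)) → e^(−32r) = (2.22628 − 1)/42.88489 = 0.028595
r = −ln(0.028595)/32 = 3.55454/32

r ≈ 0.111 per month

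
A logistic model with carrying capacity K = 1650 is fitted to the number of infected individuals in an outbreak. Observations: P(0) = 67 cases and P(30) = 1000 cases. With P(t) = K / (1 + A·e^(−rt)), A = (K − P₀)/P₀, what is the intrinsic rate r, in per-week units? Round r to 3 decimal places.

r ≈ 0.120 per week

A = (1650 − 67)/67 = 23.62687
1000 = 1650/(1 + 23.62687·e^(−r·30)) → e^(−30r) = (1.65 − 1)/23.62687 = 0.027511
r = −ln(0.027511)/30 = 3.59317/30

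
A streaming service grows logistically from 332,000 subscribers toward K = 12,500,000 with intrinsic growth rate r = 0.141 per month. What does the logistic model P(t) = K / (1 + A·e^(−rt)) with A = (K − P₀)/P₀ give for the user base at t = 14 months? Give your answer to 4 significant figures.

≈ 2,052,000 subscribers

A = (12500000 − 332000)/332000 = 36.6506
P(14) = 12500000 / (1 + 36.6506·e^(−0.141·14)) = 12500000 / (1 + 36.6506·0.1389)
= 12500000 / 6.09077 ≈ 2052284.35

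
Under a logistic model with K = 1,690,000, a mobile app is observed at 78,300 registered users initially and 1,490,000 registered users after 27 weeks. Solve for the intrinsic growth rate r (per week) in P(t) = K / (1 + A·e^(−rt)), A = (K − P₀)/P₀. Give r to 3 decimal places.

r ≈ 0.186 per week

A = (1690000 − 78300)/78300 = 20.58365
1490000 = 1690000/(1 + 20.58365·e^(−r·27)) → e^(−27r) = (1.13423 − 1)/20.58365 = 0.006521
r = −ln(0.006521)/27 = 5.03271/27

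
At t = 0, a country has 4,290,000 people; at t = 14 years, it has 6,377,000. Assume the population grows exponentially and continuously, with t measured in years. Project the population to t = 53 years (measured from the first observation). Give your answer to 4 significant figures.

r = ln(6377000/4290000) / 14 ≈ 0.028315 per year
P(53) = 4290000 · e^(0.028315·53) = 4290000 · 4.48482 ≈ 19239888.48

≈ 19,240,000 people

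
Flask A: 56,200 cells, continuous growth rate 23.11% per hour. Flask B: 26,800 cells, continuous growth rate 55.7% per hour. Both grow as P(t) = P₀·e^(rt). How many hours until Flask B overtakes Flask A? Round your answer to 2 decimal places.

56200·e^(0.2311t) = 26800·e^(0.557t)
56200/26800 = e^((0.557 − 0.2311)t) → ln(2.09701) = 0.3259·t
t = 0.74051 / 0.3259

t ≈ 2.27 hours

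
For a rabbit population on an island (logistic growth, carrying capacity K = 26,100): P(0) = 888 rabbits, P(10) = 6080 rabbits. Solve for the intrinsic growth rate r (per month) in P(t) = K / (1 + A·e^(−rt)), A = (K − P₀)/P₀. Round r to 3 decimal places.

A = (26100 − 888)/888 = 28.39189
6080 = 26100/(1 + 28.39189·e^(−r·10)) → e^(−10r) = (4.29276 − 1)/28.39189 = 0.115975
r = −ln(0.115975)/10 = 2.15438/10

r ≈ 0.215 per month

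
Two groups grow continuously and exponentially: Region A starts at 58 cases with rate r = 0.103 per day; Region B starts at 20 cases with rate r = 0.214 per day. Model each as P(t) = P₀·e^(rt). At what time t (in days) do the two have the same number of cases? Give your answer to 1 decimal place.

58·e^(0.103t) = 20·e^(0.214t)
58/20 = e^((0.214 − 0.103)t) → ln(2.9) = 0.111·t
t = 1.06471 / 0.111

t ≈ 9.6 days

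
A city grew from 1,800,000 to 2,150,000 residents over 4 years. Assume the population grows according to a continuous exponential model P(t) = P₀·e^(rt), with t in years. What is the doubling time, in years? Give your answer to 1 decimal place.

r = ln(2150000/1800000) / 4 = ln(1.19444) / 4 ≈ 0.04442 per year
doubling time = ln 2 / |r| = 0.69315 / 0.04442

doubling time ≈ 15.6 years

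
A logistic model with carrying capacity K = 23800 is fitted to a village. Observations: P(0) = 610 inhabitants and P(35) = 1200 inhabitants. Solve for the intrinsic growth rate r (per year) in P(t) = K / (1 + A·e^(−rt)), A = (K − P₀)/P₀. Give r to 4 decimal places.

A = (23800 − 610)/610 = 38.01639
1200 = 23800/(1 + 38.01639·e^(−r·35)) → e^(−35r) = (19.83333 − 1)/38.01639 = 0.4954
r = −ln(0.4954)/35 = 0.70239/35

r ≈ 0.0201 per year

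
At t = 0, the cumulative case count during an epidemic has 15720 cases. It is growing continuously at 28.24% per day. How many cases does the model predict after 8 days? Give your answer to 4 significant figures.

≈ 150,500 cases

P(8) = 15720 · e^(0.2824·8) = 15720 · e^(2.2592)
= 15720 · 9.57543 ≈ 150525.69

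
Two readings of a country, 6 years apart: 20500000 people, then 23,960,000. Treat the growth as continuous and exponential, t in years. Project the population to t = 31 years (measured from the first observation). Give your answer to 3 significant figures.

≈ 45,900,000 people

r = ln(23960000/20500000) / 6 ≈ 0.025993 per year
P(31) = 20500000 · e^(0.025993·31) = 20500000 · 2.23848 ≈ 45888879.12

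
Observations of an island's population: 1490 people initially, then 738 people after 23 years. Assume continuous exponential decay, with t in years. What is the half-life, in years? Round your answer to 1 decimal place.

r = ln(738/1490) / 23 = ln(0.4953) / 23 ≈ -0.030547 per year
half-life = ln 2 / |r| = 0.69315 / 0.030547

half-life ≈ 22.7 years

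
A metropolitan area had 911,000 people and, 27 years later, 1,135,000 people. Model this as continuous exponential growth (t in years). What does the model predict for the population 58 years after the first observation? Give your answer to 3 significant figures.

r = ln(1135000/911000) / 27 ≈ 0.008142 per year
P(58) = 911000 · e^(0.008142·58) = 911000 · 1.60361 ≈ 1460892.16

≈ 1,460,000 people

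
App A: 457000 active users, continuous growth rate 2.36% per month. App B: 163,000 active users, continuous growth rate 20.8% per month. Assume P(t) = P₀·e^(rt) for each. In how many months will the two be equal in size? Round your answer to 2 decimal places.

457000·e^(0.0236t) = 163000·e^(0.208t)
457000/163000 = e^((0.208 − 0.0236)t) → ln(2.80368) = 0.1844·t
t = 1.03093 / 0.1844

t ≈ 5.59 months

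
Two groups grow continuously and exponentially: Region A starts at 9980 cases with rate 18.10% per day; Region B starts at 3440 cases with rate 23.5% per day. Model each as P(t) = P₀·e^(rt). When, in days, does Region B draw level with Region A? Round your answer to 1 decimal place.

9980·e^(0.181t) = 3440·e^(0.235t)
9980/3440 = e^((0.235 − 0.181)t) → ln(2.90116) = 0.054·t
t = 1.06511 / 0.054

t ≈ 19.7 days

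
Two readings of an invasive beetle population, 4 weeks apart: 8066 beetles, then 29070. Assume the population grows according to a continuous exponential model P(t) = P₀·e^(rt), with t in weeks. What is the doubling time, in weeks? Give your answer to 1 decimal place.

r = ln(29070/8066) / 4 = ln(3.60402) / 4 ≈ 0.320512 per week
doubling time = ln 2 / |r| = 0.69315 / 0.320512

doubling time ≈ 2.2 weeks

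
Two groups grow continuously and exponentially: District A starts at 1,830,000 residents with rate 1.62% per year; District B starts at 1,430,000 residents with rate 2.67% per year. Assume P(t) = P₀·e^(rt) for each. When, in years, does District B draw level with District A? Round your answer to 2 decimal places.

t ≈ 23.49 years

1830000·e^(0.0162t) = 1430000·e^(0.0267t)
1830000/1430000 = e^((0.0267 − 0.0162)t) → ln(1.27972) = 0.0105·t
t = 0.24664 / 0.0105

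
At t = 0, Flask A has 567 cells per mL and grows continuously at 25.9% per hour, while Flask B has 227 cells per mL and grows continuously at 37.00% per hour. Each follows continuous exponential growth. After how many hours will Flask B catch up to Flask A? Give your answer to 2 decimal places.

t ≈ 8.25 hours

567·e^(0.259t) = 227·e^(0.37t)
567/227 = e^((0.37 − 0.259)t) → ln(2.4978) = 0.111·t
t = 0.91541 / 0.111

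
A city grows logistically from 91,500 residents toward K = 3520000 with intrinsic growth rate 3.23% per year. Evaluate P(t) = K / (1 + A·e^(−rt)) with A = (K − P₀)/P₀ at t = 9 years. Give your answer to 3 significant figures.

A = (3520000 − 91500)/91500 = 37.46995
P(9) = 3520000 / (1 + 37.46995·e^(−0.0323·9)) = 3520000 / (1 + 37.46995·0.74774)
= 3520000 / 29.01778 ≈ 121304.96

≈ 121,000 residents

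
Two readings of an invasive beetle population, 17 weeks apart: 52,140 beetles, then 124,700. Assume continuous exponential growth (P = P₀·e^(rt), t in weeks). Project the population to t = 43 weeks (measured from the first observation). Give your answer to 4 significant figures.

r = ln(124700/52140) / 17 ≈ 0.051293 per week
P(43) = 52140 · e^(0.051293·43) = 52140 · 9.07563 ≈ 473203.22

≈ 473,200 beetles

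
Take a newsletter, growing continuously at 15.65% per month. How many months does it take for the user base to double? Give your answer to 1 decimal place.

doubling time ≈ 4.4 months

doubling time = ln(2) / |r| = 0.69315 / 0.1565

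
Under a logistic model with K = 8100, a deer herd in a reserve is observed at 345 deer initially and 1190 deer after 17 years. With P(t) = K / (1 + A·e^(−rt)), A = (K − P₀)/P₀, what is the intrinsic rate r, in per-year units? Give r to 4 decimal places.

A = (8100 − 345)/345 = 22.47826
1190 = 8100/(1 + 22.47826·e^(−r·17)) → e^(−17r) = (6.80672 − 1)/22.47826 = 0.258326
r = −ln(0.258326)/17 = 1.35353/17

r ≈ 0.0796 per year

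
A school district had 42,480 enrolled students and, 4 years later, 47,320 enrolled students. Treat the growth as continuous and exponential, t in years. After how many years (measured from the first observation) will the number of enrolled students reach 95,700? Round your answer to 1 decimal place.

r = ln(47320/42480) / 4 ≈ 0.026975 per year
t = ln(95700/42480) / r = 0.81218 / 0.026975 ≈ 30.109

t ≈ 30.1 years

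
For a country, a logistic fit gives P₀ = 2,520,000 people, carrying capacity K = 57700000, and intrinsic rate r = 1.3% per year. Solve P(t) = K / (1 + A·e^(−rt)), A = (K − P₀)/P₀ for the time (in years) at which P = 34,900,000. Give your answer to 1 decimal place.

A = (57700000 − 2520000)/2520000 = 21.89683
34900000 = 57700000/(1 + 21.89683·e^(−0.013t)) → 1 + 21.89683·e^(−0.013t) = 1.6533
e^(−0.013t) = 0.029835 → t = ln(33.51751)/0.013 = 3.51207/0.013

t ≈ 270.2 years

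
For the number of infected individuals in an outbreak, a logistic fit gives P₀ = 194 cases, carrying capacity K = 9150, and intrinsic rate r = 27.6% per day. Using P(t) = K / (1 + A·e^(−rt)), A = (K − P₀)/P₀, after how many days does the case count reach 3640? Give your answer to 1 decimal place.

A = (9150 − 194)/194 = 46.16495
3640 = 9150/(1 + 46.16495·e^(−0.276t)) → 1 + 46.16495·e^(−0.276t) = 2.51374
e^(−0.276t) = 0.03279 → t = ln(30.49735)/0.276 = 3.41764/0.276

t ≈ 12.4 days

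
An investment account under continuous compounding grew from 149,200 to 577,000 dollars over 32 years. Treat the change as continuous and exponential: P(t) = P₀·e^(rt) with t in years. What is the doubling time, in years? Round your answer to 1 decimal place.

r = ln(577000/149200) / 32 = ln(3.86729) / 32 ≈ 0.042267 per year
doubling time = ln 2 / |r| = 0.69315 / 0.042267

doubling time ≈ 16.4 years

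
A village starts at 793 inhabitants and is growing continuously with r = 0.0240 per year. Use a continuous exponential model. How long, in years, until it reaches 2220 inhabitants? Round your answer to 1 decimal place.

t ≈ 42.9 years

2220 = 793 · e^(0.024·t)
t = ln(2220/793) / 0.024 = ln(2.7995) / 0.024 = 1.02944 / 0.024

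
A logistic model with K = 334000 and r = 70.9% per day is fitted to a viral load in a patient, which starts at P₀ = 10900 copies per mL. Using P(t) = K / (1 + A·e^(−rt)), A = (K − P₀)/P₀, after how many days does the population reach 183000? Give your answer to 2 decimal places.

t ≈ 5.05 days

A = (334000 − 10900)/10900 = 29.6422
183000 = 334000/(1 + 29.6422·e^(−0.709t)) → 1 + 29.6422·e^(−0.709t) = 1.82514
e^(−0.709t) = 0.027837 → t = ln(35.92399)/0.709 = 3.58141/0.709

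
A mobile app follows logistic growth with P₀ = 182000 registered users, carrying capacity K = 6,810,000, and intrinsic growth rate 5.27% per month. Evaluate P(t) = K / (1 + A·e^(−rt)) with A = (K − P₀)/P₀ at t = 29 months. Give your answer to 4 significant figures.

≈ 765,200 registered users

A = (6810000 − 182000)/182000 = 36.41758
P(29) = 6810000 / (1 + 36.41758·e^(−0.0527·29)) = 6810000 / (1 + 36.41758·0.216904)
= 6810000 / 8.89912 ≈ 765243.98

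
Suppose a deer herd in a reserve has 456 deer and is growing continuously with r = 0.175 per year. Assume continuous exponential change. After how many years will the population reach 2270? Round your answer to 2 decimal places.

t ≈ 9.17 years

2270 = 456 · e^(0.175·t)
t = ln(2270/456) / 0.175 = ln(4.97807) / 0.175 = 1.60504 / 0.175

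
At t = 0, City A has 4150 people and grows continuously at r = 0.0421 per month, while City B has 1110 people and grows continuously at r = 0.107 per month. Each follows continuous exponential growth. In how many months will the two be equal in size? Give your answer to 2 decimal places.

4150·e^(0.0421t) = 1110·e^(0.107t)
4150/1110 = e^((0.107 − 0.0421)t) → ln(3.73874) = 0.0649·t
t = 1.31875 / 0.0649

t ≈ 20.32 months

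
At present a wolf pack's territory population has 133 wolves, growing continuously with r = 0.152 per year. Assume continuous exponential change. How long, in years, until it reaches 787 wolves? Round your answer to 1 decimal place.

t ≈ 11.7 years

787 = 133 · e^(0.152·t)
t = ln(787/133) / 0.152 = ln(5.91729) / 0.152 = 1.77788 / 0.152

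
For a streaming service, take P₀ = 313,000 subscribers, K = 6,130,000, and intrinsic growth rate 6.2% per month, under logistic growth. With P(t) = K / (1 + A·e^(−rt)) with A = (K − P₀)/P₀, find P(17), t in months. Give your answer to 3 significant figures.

≈ 820,000 subscribers

A = (6130000 − 313000)/313000 = 18.58466
P(17) = 6130000 / (1 + 18.58466·e^(−0.062·17)) = 6130000 / (1 + 18.58466·0.348541)
= 6130000 / 7.47751 ≈ 819791.21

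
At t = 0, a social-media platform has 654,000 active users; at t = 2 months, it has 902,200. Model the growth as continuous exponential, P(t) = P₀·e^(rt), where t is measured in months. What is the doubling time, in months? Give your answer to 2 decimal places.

doubling time ≈ 4.31 months

r = ln(902200/654000) / 2 = ln(1.37951) / 2 ≈ 0.160864 per month
doubling time = ln 2 / |r| = 0.69315 / 0.160864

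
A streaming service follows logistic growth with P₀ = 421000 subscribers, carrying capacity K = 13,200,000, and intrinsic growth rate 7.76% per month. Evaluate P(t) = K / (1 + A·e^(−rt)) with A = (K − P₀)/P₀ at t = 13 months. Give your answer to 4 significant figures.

A = (13200000 − 421000)/421000 = 30.35392
P(13) = 13200000 / (1 + 30.35392·e^(−0.0776·13)) = 13200000 / (1 + 30.35392·0.364656)
= 13200000 / 12.06875 ≈ 1093734

≈ 1,094,000 subscribers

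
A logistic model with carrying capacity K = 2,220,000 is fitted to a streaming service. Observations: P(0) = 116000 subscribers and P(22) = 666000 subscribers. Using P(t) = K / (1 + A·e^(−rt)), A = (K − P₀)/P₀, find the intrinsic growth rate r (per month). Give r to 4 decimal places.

r ≈ 0.0932 per month

A = (2220000 − 116000)/116000 = 18.13793
666000 = 2220000/(1 + 18.13793·e^(−r·22)) → e^(−22r) = (3.33333 − 1)/18.13793 = 0.128644
r = −ln(0.128644)/22 = 2.05071/22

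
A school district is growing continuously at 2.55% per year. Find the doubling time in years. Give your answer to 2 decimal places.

doubling time = ln(2) / |r| = 0.69315 / 0.0255

doubling time ≈ 27.18 years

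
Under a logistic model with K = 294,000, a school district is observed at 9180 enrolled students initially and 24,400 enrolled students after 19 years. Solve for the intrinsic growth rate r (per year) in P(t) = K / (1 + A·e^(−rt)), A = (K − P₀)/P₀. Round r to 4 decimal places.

A = (294000 − 9180)/9180 = 31.02614
24400 = 294000/(1 + 31.02614·e^(−r·19)) → e^(−19r) = (12.04918 − 1)/31.02614 = 0.356125
r = −ln(0.356125)/19 = 1.03247/19

r ≈ 0.0543 per year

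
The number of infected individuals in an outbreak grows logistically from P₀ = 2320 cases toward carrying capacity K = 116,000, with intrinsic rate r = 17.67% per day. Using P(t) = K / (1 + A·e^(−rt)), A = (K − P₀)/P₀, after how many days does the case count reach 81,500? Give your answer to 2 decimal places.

A = (116000 − 2320)/2320 = 49
81500 = 116000/(1 + 49·e^(−0.1767t)) → 1 + 49·e^(−0.1767t) = 1.42331
e^(−0.1767t) = 0.008639 → t = ln(115.75362)/0.1767 = 4.75146/0.1767

t ≈ 26.89 days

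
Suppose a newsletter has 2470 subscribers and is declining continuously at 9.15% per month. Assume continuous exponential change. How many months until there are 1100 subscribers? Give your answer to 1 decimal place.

t ≈ 8.8 months

1100 = 2470 · e^(-0.0915·t)
t = ln(1100/2470) / -0.0915 = ln(0.44534) / -0.0915 = -0.80891 / -0.0915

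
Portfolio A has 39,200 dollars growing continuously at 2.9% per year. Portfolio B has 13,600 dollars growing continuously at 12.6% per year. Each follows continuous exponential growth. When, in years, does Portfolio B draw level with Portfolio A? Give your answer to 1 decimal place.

39200·e^(0.029t) = 13600·e^(0.126t)
39200/13600 = e^((0.126 − 0.029)t) → ln(2.88235) = 0.097·t
t = 1.05861 / 0.097

t ≈ 10.9 years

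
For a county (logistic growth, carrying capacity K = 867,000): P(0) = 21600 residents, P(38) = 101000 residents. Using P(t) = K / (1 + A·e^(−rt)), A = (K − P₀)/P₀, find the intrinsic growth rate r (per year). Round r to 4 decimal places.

A = (867000 − 21600)/21600 = 39.13889
101000 = 867000/(1 + 39.13889·e^(−r·38)) → e^(−38r) = (8.58416 − 1)/39.13889 = 0.193776
r = −ln(0.193776)/38 = 1.64105/38

r ≈ 0.0432 per year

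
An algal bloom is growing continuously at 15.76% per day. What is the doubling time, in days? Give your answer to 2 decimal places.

doubling time = ln(2) / |r| = 0.69315 / 0.1576

doubling time ≈ 4.40 days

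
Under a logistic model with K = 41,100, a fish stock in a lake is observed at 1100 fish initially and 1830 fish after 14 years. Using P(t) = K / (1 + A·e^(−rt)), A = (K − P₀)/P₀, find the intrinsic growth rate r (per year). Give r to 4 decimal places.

r ≈ 0.0377 per year

A = (41100 − 1100)/1100 = 36.36364
1830 = 41100/(1 + 36.36364·e^(−r·14)) → e^(−14r) = (22.45902 − 1)/36.36364 = 0.590123
r = −ln(0.590123)/14 = 0.52742/14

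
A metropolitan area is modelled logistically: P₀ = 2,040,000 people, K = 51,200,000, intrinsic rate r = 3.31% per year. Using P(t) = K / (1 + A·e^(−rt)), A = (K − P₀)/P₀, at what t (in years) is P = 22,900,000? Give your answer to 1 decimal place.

A = (51200000 − 2040000)/2040000 = 24.09804
22900000 = 51200000/(1 + 24.09804·e^(−0.0331t)) → 1 + 24.09804·e^(−0.0331t) = 2.23581
e^(−0.0331t) = 0.051283 → t = ln(19.49983)/0.0331 = 2.97041/0.0331

t ≈ 89.7 years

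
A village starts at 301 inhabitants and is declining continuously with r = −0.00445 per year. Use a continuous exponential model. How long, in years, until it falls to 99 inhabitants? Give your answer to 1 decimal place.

t ≈ 249.9 years

99 = 301 · e^(-0.00445·t)
t = ln(99/301) / -0.00445 = ln(0.3289) / -0.00445 = -1.11199 / -0.00445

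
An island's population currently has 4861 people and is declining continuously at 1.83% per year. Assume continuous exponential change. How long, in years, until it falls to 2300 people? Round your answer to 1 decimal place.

2300 = 4861 · e^(-0.0183·t)
t = ln(2300/4861) / -0.0183 = ln(0.47315) / -0.0183 = -0.74834 / -0.0183

t ≈ 40.9 years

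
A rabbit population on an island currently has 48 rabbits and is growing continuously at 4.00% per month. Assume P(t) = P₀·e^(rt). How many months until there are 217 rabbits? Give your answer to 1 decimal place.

217 = 48 · e^(0.04·t)
t = ln(217/48) / 0.04 = ln(4.52083) / 0.04 = 1.5087 / 0.04

t ≈ 37.7 months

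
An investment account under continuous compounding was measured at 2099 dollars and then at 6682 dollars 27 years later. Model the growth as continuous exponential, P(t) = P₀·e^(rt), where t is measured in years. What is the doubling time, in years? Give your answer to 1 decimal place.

doubling time ≈ 16.2 years

r = ln(6682/2099) / 27 = ln(3.18342) / 27 ≈ 0.042887 per year
doubling time = ln 2 / |r| = 0.69315 / 0.042887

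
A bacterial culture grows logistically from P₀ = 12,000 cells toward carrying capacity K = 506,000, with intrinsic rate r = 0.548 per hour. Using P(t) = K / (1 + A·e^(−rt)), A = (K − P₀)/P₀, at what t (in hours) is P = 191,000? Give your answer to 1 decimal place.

A = (506000 − 12000)/12000 = 41.16667
191000 = 506000/(1 + 41.16667·e^(−0.548t)) → 1 + 41.16667·e^(−0.548t) = 2.64921
e^(−0.548t) = 0.040062 → t = ln(24.96138)/0.548 = 3.21733/0.548

t ≈ 5.9 hours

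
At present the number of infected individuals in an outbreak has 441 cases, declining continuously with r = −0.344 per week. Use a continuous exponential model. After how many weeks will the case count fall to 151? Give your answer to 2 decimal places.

t ≈ 3.12 weeks

151 = 441 · e^(-0.344·t)
t = ln(151/441) / -0.344 = ln(0.3424) / -0.344 = -1.07177 / -0.344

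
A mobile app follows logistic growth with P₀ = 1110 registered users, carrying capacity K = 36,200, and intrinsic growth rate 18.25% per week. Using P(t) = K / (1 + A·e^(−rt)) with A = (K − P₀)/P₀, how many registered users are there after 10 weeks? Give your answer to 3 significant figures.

≈ 5,940 registered users

A = (36200 − 1110)/1110 = 31.61261
P(10) = 36200 / (1 + 31.61261·e^(−0.1825·10)) = 36200 / (1 + 31.61261·0.161218)
= 36200 / 6.09651 ≈ 5937.82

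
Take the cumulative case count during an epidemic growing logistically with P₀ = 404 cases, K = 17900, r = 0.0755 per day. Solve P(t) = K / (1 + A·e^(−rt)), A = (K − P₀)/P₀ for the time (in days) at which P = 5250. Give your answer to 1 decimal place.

A = (17900 − 404)/404 = 43.30693
5250 = 17900/(1 + 43.30693·e^(−0.0755t)) → 1 + 43.30693·e^(−0.0755t) = 3.40952
e^(−0.0755t) = 0.055638 → t = ln(17.97323)/0.0755 = 2.88888/0.0755

t ≈ 38.3 days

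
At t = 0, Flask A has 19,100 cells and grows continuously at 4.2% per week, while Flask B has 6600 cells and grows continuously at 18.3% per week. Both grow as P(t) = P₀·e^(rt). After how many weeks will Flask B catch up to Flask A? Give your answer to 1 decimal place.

t ≈ 7.5 weeks

19100·e^(0.042t) = 6600·e^(0.183t)
19100/6600 = e^((0.183 − 0.042)t) → ln(2.89394) = 0.141·t
t = 1.06262 / 0.141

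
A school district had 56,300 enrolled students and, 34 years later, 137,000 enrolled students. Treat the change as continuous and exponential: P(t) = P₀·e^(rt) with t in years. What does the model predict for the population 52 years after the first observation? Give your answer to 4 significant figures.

≈ 219,400 enrolled students

r = ln(137000/56300) / 34 ≈ 0.026155 per year
P(52) = 56300 · e^(0.026155·52) = 56300 · 3.89652 ≈ 219374.34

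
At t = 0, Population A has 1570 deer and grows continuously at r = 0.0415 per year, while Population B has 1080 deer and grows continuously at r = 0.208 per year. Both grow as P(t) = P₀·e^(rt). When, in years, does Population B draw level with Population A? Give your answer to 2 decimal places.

t ≈ 2.25 years

1570·e^(0.0415t) = 1080·e^(0.208t)
1570/1080 = e^((0.208 − 0.0415)t) → ln(1.4537) = 0.1665·t
t = 0.37411 / 0.1665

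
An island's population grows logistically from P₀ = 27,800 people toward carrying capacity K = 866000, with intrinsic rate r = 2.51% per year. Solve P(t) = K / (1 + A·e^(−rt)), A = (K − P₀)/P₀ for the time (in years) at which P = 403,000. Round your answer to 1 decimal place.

t ≈ 130.2 years

A = (866000 − 27800)/27800 = 30.15108
403000 = 866000/(1 + 30.15108·e^(−0.0251t)) → 1 + 30.15108·e^(−0.0251t) = 2.14888
e^(−0.0251t) = 0.038104 → t = ln(26.24381)/0.0251 = 3.26743/0.0251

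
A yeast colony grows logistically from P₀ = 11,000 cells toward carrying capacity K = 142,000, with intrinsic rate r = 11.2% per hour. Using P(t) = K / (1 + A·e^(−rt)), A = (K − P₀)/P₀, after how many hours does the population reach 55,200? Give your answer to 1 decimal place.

A = (142000 − 11000)/11000 = 11.90909
55200 = 142000/(1 + 11.90909·e^(−0.112t)) → 1 + 11.90909·e^(−0.112t) = 2.57246
e^(−0.112t) = 0.132039 → t = ln(7.57352)/0.112 = 2.02466/0.112

t ≈ 18.1 hours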